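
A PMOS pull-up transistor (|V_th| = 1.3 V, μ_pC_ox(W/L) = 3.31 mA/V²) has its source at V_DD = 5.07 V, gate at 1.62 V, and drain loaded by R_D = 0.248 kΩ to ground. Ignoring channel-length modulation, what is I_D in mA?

I_D = 7.65 mA

V_SG = V_DD − V_G = 5.07 − 1.62 = 3.45 V, so V_ov = 3.45 − 1.3 = 2.15 V.
Assume saturation: I_D = ½ k_p V_ov² = 0.5 × 3.31 × 2.15² = 7.65 mA, giving V_SD = V_DD − I_D R_D = 5.07 − 7.65 × 0.248 = 3.17 V.
V_SD = 3.17 V ≥ V_ov = 2.15 V, confirming saturation.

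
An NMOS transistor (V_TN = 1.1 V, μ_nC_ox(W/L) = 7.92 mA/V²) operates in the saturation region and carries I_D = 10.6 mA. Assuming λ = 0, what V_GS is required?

V_GS = 2.74 V

In saturation I_D = ½ k_n (V_GS − V_TN)², so V_GS − V_TN = √(2 I_D / k_n) = √(2 × 10.6 / 7.92) = 1.64 V.
V_GS = 1.1 + 1.64 = 2.74 V.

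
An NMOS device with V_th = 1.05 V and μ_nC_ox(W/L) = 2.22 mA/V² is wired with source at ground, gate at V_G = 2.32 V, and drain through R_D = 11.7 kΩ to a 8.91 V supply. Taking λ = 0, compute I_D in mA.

V_GS = V_G = 2.32 V, so V_ov = 2.32 − 1.05 = 1.27 V.
Assume saturation: I_D = ½ k_n V_ov² = 0.5 × 2.22 × 1.27² = 1.79 mA, giving V_DS = V_DD − I_D R_D = 8.91 − 1.79 × 11.7 = -12 V.
But -12 V < V_ov = 1.27 V, so the device is actually in triode.
In triode I_D = k_n[V_ov V_DS − ½ V_DS²] and I_D = (V_DD − V_DS)/R_D. Equating: 13 V_DS² − 33.99 V_DS + 8.91 = 0, giving V_DS = 0.296 V (the root below V_ov).
I_D = (8.91 − 0.296) / 11.7 = 0.736 mA.

I_D = 0.736 mA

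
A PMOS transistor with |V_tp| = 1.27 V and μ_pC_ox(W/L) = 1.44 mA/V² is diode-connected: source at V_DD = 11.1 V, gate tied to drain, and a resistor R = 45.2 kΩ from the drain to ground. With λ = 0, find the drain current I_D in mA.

With gate tied to drain, V_SG = V_SD ≥ V_SG − |V_tp|, so the device is in saturation.
KCL at the drain: ½ k_p (V_SG − |V_tp|)² = (V_DD − V_SG)/R.
Let x = V_SG − 1.27. Then 32.5 x² + x − 9.83 = 0, giving x = 0.534 V (positive root), so V_SG = 1.8 V.
I_D = (V_DD − V_SG)/R = (11.1 − 1.8) / 45.2 = 0.206 mA.

I_D = 0.206 mA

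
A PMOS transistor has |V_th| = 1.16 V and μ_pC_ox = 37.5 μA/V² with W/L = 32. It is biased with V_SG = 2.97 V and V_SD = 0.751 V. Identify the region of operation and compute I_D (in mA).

Triode; I_D = 1.29 mA

k_p = μ_pC_ox · (W/L) = 1.2 mA/V².
V_ov = V_SG − |V_th| = 2.97 − 1.16 = 1.81 V.
Since V_SD = 0.751 V < V_ov = 1.81 V, the device is in the triode region.
I_D = k_p [V_ov · V_SD − ½ V_SD²] = 1.2 × [1.81 × 0.751 − 0.5 × 0.751²] = 1.29 mA.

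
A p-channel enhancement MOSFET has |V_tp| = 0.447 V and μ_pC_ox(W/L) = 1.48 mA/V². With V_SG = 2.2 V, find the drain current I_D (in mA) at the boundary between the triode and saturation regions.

At the boundary V_SD = V_ov = V_SG − |V_tp| = 2.2 − 0.447 = 1.75 V.
I_D = ½ k_p V_ov² = 0.5 × 1.48 × 1.75² = 2.27 mA.

I_D = 2.27 mA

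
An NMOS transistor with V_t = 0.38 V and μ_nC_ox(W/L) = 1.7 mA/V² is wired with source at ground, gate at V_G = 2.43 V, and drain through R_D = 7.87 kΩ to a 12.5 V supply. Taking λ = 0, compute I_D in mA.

I_D = 1.53 mA

V_GS = V_G = 2.43 V, so V_ov = 2.43 − 0.38 = 2.05 V.
Assume saturation: I_D = ½ k_n V_ov² = 0.5 × 1.7 × 2.05² = 3.57 mA, giving V_DS = V_DD − I_D R_D = 12.5 − 3.57 × 7.87 = -15.6 V.
But -15.6 V < V_ov = 2.05 V, so the device is actually in triode.
In triode I_D = k_n[V_ov V_DS − ½ V_DS²] and I_D = (V_DD − V_DS)/R_D. Equating: 6.69 V_DS² − 28.43 V_DS + 12.5 = 0, giving V_DS = 0.498 V (the root below V_ov).
I_D = (12.5 − 0.498) / 7.87 = 1.53 mA.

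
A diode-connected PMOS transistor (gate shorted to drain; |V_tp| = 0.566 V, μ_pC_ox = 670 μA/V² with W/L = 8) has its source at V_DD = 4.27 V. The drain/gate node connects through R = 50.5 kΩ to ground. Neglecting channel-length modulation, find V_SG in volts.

With gate tied to drain, V_SG = V_SD ≥ V_SG − |V_tp|, so the device is in saturation.
k_p = μ_pC_ox · (W/L) = 5.36 mA/V².
KCL at the drain: ½ k_p (V_SG − |V_tp|)² = (V_DD − V_SG)/R.
Let x = V_SG − 0.566. Then 135 x² + x − 3.704 = 0, giving x = 0.162 V (positive root), so V_SG = 0.728 V.
I_D = (V_DD − V_SG)/R = (4.27 − 0.728) / 50.5 = 0.0701 mA.

V_SG = 0.728 V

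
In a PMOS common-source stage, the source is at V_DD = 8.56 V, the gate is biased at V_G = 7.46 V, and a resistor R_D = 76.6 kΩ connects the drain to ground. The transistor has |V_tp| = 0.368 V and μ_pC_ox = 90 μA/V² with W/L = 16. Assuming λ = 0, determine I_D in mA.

I_D = 0.110 mA

V_SG = V_DD − V_G = 8.56 − 7.46 = 1.1 V, so V_ov = 1.1 − 0.368 = 0.732 V.
k_p = μ_pC_ox · (W/L) = 1.44 mA/V².
Assume saturation: I_D = ½ k_p V_ov² = 0.5 × 1.44 × 0.732² = 0.386 mA, giving V_SD = V_DD − I_D R_D = 8.56 − 0.386 × 76.6 = -21 V.
But -21 V < V_ov = 0.732 V, so the device is actually in triode.
In triode I_D = k_p[V_ov V_SD − ½ V_SD²] and I_D = (V_DD − V_SD)/R_D. Equating: 55.2 V_SD² − 81.74 V_SD + 8.56 = 0, giving V_SD = 0.113 V (the root below V_ov).
I_D = (8.56 − 0.113) / 76.6 = 0.11 mA.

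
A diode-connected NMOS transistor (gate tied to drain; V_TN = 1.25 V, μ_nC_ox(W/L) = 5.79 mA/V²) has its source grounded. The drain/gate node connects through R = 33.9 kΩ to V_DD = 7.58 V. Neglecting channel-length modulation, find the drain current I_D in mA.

I_D = 0.179 mA

With gate tied to drain, V_GS = V_DS ≥ V_GS − V_TN, so the device is in saturation.
KCL at the drain: ½ k_n (V_GS − V_TN)² = (V_DD − V_GS)/R.
Let x = V_GS − 1.25. Then 98.1 x² + x − 6.33 = 0, giving x = 0.249 V (positive root), so V_GS = 1.5 V.
I_D = (V_DD − V_GS)/R = (7.58 − 1.5) / 33.9 = 0.179 mA.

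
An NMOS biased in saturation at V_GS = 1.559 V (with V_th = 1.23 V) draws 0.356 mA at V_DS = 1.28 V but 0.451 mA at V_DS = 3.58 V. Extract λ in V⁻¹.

λ = 0.136 V⁻¹

With V_GS fixed, I_D ∝ (1 + λ V_DS) in saturation, so I_D2/I_D1 = (1 + λ V_DS2)/(1 + λ V_DS1).
0.451/0.356 = 1.267 = (1 + 3.58 λ)/(1 + 1.28 λ).
Solving: λ (I_D1 V_DS2 − I_D2 V_DS1) = I_D2 − I_D1, so λ = (0.451 − 0.356) / (0.356 × 3.58 − 0.451 × 1.28) = 0.095 / 0.697 = 0.136 V⁻¹.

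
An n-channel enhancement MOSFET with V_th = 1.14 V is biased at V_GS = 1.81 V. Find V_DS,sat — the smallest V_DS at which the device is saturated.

V_DS,sat = 0.670 V

The boundary between triode and saturation is V_DS = V_GS − V_th = V_ov.
V_ov = 1.81 − 1.14 = 0.67 V.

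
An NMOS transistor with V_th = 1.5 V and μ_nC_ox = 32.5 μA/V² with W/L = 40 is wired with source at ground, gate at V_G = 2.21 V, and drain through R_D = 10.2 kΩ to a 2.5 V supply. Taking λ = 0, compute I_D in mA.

V_GS = V_G = 2.21 V, so V_ov = 2.21 − 1.5 = 0.71 V.
k_n = μ_nC_ox · (W/L) = 1.3 mA/V².
Assume saturation: I_D = ½ k_n V_ov² = 0.5 × 1.3 × 0.71² = 0.328 mA, giving V_DS = V_DD − I_D R_D = 2.5 − 0.328 × 10.2 = -0.842 V.
But -0.842 V < V_ov = 0.71 V, so the device is actually in triode.
In triode I_D = k_n[V_ov V_DS − ½ V_DS²] and I_D = (V_DD − V_DS)/R_D. Equating: 6.63 V_DS² − 10.41 V_DS + 2.5 = 0, giving V_DS = 0.296 V (the root below V_ov).
I_D = (2.5 − 0.296) / 10.2 = 0.216 mA.

I_D = 0.216 mA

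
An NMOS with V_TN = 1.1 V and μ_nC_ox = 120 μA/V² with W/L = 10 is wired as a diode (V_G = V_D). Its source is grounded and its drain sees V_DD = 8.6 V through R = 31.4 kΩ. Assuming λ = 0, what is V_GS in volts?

V_GS = 1.70 V

With gate tied to drain, V_GS = V_DS ≥ V_GS − V_TN, so the device is in saturation.
k_n = μ_nC_ox · (W/L) = 1.2 mA/V².
KCL at the drain: ½ k_n (V_GS − V_TN)² = (V_DD − V_GS)/R.
Let x = V_GS − 1.1. Then 18.8 x² + x − 7.5 = 0, giving x = 0.605 V (positive root), so V_GS = 1.7 V.
I_D = (V_DD − V_GS)/R = (8.6 − 1.7) / 31.4 = 0.22 mA.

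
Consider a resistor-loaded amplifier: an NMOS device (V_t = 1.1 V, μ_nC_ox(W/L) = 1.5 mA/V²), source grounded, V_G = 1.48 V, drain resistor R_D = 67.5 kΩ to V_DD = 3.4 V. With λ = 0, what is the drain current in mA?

V_GS = V_G = 1.48 V, so V_ov = 1.48 − 1.1 = 0.38 V.
Assume saturation: I_D = ½ k_n V_ov² = 0.5 × 1.5 × 0.38² = 0.108 mA, giving V_DS = V_DD − I_D R_D = 3.4 − 0.108 × 67.5 = -3.91 V.
But -3.91 V < V_ov = 0.38 V, so the device is actually in triode.
In triode I_D = k_n[V_ov V_DS − ½ V_DS²] and I_D = (V_DD − V_DS)/R_D. Equating: 50.6 V_DS² − 39.47 V_DS + 3.4 = 0, giving V_DS = 0.0986 V (the root below V_ov).
I_D = (3.4 − 0.0986) / 67.5 = 0.0489 mA.

I_D = 0.0489 mA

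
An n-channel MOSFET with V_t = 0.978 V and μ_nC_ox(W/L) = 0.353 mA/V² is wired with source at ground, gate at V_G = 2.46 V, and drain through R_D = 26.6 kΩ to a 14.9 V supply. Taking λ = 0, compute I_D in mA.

V_GS = V_G = 2.46 V, so V_ov = 2.46 − 0.978 = 1.48 V.
Assume saturation: I_D = ½ k_n V_ov² = 0.5 × 0.353 × 1.48² = 0.388 mA, giving V_DS = V_DD − I_D R_D = 14.9 − 0.388 × 26.6 = 4.59 V.
V_DS = 4.59 V ≥ V_ov = 1.48 V, confirming saturation.

I_D = 0.388 mA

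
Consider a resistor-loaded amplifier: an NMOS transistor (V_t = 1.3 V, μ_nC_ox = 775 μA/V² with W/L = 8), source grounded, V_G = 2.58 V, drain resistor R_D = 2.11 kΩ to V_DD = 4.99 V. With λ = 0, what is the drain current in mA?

V_GS = V_G = 2.58 V, so V_ov = 2.58 − 1.3 = 1.28 V.
k_n = μ_nC_ox · (W/L) = 6.2 mA/V².
Assume saturation: I_D = ½ k_n V_ov² = 0.5 × 6.2 × 1.28² = 5.08 mA, giving V_DS = V_DD − I_D R_D = 4.99 − 5.08 × 2.11 = -5.73 V.
But -5.73 V < V_ov = 1.28 V, so the device is actually in triode.
In triode I_D = k_n[V_ov V_DS − ½ V_DS²] and I_D = (V_DD − V_DS)/R_D. Equating: 6.54 V_DS² − 17.74 V_DS + 4.99 = 0, giving V_DS = 0.319 V (the root below V_ov).
I_D = (4.99 − 0.319) / 2.11 = 2.21 mA.

I_D = 2.21 mA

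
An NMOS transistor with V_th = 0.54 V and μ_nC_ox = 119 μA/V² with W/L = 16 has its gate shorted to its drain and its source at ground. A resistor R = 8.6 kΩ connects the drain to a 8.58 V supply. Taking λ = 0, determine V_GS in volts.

V_GS = 1.47 V

With gate tied to drain, V_GS = V_DS ≥ V_GS − V_th, so the device is in saturation.
k_n = μ_nC_ox · (W/L) = 1.904 mA/V².
KCL at the drain: ½ k_n (V_GS − V_th)² = (V_DD − V_GS)/R.
Let x = V_GS − 0.54. Then 8.19 x² + x − 8.04 = 0, giving x = 0.932 V (positive root), so V_GS = 1.47 V.
I_D = (V_DD − V_GS)/R = (8.58 − 1.47) / 8.6 = 0.827 mA.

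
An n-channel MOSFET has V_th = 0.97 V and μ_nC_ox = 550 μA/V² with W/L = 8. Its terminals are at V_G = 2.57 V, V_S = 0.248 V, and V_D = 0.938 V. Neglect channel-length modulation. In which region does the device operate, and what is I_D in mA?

Triode; I_D = 3.06 mA

V_GS = V_G − V_S = 2.57 − 0.248 = 2.32 V; V_DS = V_D − V_S = 0.938 − 0.248 = 0.69 V.
k_n = μ_nC_ox · (W/L) = 4.4 mA/V².
V_ov = V_GS − V_th = 2.32 − 0.97 = 1.35 V.
Since V_DS = 0.69 V < V_ov = 1.35 V, the device is in the triode region.
I_D = k_n [V_ov · V_DS − ½ V_DS²] = 4.4 × [1.35 × 0.69 − 0.5 × 0.69²] = 3.06 mA.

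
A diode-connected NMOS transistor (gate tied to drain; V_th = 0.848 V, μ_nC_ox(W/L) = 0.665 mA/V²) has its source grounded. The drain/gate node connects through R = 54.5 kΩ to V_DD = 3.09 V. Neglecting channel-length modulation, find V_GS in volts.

V_GS = 1.17 V

With gate tied to drain, V_GS = V_DS ≥ V_GS − V_th, so the device is in saturation.
KCL at the drain: ½ k_n (V_GS − V_th)² = (V_DD − V_GS)/R.
Let x = V_GS − 0.848. Then 18.1 x² + x − 2.242 = 0, giving x = 0.325 V (positive root), so V_GS = 1.17 V.
I_D = (V_DD − V_GS)/R = (3.09 − 1.17) / 54.5 = 0.0352 mA.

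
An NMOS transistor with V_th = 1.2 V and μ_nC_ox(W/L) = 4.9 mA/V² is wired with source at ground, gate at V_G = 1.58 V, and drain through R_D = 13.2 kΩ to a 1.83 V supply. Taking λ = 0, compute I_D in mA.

I_D = 0.133 mA

V_GS = V_G = 1.58 V, so V_ov = 1.58 − 1.2 = 0.38 V.
Assume saturation: I_D = ½ k_n V_ov² = 0.5 × 4.9 × 0.38² = 0.354 mA, giving V_DS = V_DD − I_D R_D = 1.83 − 0.354 × 13.2 = -2.84 V.
But -2.84 V < V_ov = 0.38 V, so the device is actually in triode.
In triode I_D = k_n[V_ov V_DS − ½ V_DS²] and I_D = (V_DD − V_DS)/R_D. Equating: 32.3 V_DS² − 25.58 V_DS + 1.83 = 0, giving V_DS = 0.0795 V (the root below V_ov).
I_D = (1.83 − 0.0795) / 13.2 = 0.133 mA.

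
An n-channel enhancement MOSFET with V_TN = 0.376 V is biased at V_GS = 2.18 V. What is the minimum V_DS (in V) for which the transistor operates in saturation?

The boundary between triode and saturation is V_DS = V_GS − V_TN = V_ov.
V_ov = 2.18 − 0.376 = 1.8 V.

V_DS,sat = 1.80 V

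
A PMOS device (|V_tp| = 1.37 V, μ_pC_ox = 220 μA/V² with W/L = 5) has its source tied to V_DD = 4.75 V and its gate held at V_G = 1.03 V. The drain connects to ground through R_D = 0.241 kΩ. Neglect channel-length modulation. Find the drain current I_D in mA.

I_D = 3.04 mA

V_SG = V_DD − V_G = 4.75 − 1.03 = 3.72 V, so V_ov = 3.72 − 1.37 = 2.35 V.
k_p = μ_pC_ox · (W/L) = 1.1 mA/V².
Assume saturation: I_D = ½ k_p V_ov² = 0.5 × 1.1 × 2.35² = 3.04 mA, giving V_SD = V_DD − I_D R_D = 4.75 − 3.04 × 0.241 = 4.02 V.
V_SD = 4.02 V ≥ V_ov = 2.35 V, confirming saturation.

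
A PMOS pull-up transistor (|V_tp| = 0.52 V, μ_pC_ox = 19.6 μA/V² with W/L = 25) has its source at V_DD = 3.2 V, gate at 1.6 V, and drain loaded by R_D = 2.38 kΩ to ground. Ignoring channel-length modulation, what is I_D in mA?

I_D = 0.286 mA

V_SG = V_DD − V_G = 3.2 − 1.6 = 1.6 V, so V_ov = 1.6 − 0.52 = 1.08 V.
k_p = μ_pC_ox · (W/L) = 0.49 mA/V².
Assume saturation: I_D = ½ k_p V_ov² = 0.5 × 0.49 × 1.08² = 0.286 mA, giving V_SD = V_DD − I_D R_D = 3.2 − 0.286 × 2.38 = 2.52 V.
V_SD = 2.52 V ≥ V_ov = 1.08 V, confirming saturation.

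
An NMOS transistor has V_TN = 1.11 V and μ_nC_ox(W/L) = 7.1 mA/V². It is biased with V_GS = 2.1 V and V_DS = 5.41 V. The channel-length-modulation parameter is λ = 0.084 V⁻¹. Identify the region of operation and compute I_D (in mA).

V_ov = V_GS − V_TN = 2.1 − 1.11 = 0.99 V.
Since V_DS = 5.41 V ≥ V_ov = 0.99 V, the device is in saturation.
I_D = ½ k_n V_ov² (1 + λ V_DS) = 0.5 × 7.1 × 0.99² × (1 + 0.084 × 5.41) = 5.06 mA.

Saturation; I_D = 5.06 mA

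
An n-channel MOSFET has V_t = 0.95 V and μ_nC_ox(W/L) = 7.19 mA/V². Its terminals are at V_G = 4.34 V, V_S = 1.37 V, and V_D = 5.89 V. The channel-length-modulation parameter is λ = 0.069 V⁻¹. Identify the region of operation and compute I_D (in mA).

V_GS = V_G − V_S = 4.34 − 1.37 = 2.97 V; V_DS = V_D − V_S = 5.89 − 1.37 = 4.52 V.
V_ov = V_GS − V_t = 2.97 − 0.95 = 2.02 V.
Since V_DS = 4.52 V ≥ V_ov = 2.02 V, the device is in saturation.
I_D = ½ k_n V_ov² (1 + λ V_DS) = 0.5 × 7.19 × 2.02² × (1 + 0.069 × 4.52) = 19.2 mA.

Saturation; I_D = 19.2 mA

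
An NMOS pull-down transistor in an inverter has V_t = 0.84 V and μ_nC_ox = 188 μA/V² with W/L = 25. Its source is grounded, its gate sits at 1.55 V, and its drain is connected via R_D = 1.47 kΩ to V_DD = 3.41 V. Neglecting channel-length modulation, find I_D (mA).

V_GS = V_G = 1.55 V, so V_ov = 1.55 − 0.84 = 0.71 V.
k_n = μ_nC_ox · (W/L) = 4.7 mA/V².
Assume saturation: I_D = ½ k_n V_ov² = 0.5 × 4.7 × 0.71² = 1.18 mA, giving V_DS = V_DD − I_D R_D = 3.41 − 1.18 × 1.47 = 1.67 V.
V_DS = 1.67 V ≥ V_ov = 0.71 V, confirming saturation.

I_D = 1.18 mA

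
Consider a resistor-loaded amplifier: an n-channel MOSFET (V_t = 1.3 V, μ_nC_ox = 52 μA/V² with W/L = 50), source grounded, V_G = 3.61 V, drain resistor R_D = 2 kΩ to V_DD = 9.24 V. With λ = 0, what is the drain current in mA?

I_D = 4.19 mA

V_GS = V_G = 3.61 V, so V_ov = 3.61 − 1.3 = 2.31 V.
k_n = μ_nC_ox · (W/L) = 2.6 mA/V².
Assume saturation: I_D = ½ k_n V_ov² = 0.5 × 2.6 × 2.31² = 6.94 mA, giving V_DS = V_DD − I_D R_D = 9.24 − 6.94 × 2 = -4.63 V.
But -4.63 V < V_ov = 2.31 V, so the device is actually in triode.
In triode I_D = k_n[V_ov V_DS − ½ V_DS²] and I_D = (V_DD − V_DS)/R_D. Equating: 2.6 V_DS² − 13.01 V_DS + 9.24 = 0, giving V_DS = 0.857 V (the root below V_ov).
I_D = (9.24 − 0.857) / 2 = 4.19 mA.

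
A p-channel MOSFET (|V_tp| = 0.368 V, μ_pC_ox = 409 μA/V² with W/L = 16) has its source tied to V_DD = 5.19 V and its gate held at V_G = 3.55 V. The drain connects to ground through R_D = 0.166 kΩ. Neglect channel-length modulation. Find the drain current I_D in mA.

V_SG = V_DD − V_G = 5.19 − 3.55 = 1.64 V, so V_ov = 1.64 − 0.368 = 1.27 V.
k_p = μ_pC_ox · (W/L) = 6.544 mA/V².
Assume saturation: I_D = ½ k_p V_ov² = 0.5 × 6.544 × 1.27² = 5.29 mA, giving V_SD = V_DD − I_D R_D = 5.19 − 5.29 × 0.166 = 4.31 V.
V_SD = 4.31 V ≥ V_ov = 1.27 V, confirming saturation.

I_D = 5.29 mA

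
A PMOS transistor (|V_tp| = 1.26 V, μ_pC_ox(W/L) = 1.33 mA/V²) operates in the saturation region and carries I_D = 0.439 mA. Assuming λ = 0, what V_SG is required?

V_SG = 2.07 V

In saturation I_D = ½ k_p (V_SG − |V_tp|)², so V_SG − |V_tp| = √(2 I_D / k_p) = √(2 × 0.439 / 1.33) = 0.812 V.
V_SG = 1.26 + 0.812 = 2.07 V.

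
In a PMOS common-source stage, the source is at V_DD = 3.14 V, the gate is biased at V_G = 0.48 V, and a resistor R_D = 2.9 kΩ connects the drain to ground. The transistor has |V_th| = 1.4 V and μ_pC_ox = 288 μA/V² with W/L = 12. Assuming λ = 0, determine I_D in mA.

V_SG = V_DD − V_G = 3.14 − 0.48 = 2.66 V, so V_ov = 2.66 − 1.4 = 1.26 V.
k_p = μ_pC_ox · (W/L) = 3.456 mA/V².
Assume saturation: I_D = ½ k_p V_ov² = 0.5 × 3.456 × 1.26² = 2.74 mA, giving V_SD = V_DD − I_D R_D = 3.14 − 2.74 × 2.9 = -4.82 V.
But -4.82 V < V_ov = 1.26 V, so the device is actually in triode.
In triode I_D = k_p[V_ov V_SD − ½ V_SD²] and I_D = (V_DD − V_SD)/R_D. Equating: 5.01 V_SD² − 13.63 V_SD + 3.14 = 0, giving V_SD = 0.254 V (the root below V_ov).
I_D = (3.14 − 0.254) / 2.9 = 0.995 mA.

I_D = 0.995 mA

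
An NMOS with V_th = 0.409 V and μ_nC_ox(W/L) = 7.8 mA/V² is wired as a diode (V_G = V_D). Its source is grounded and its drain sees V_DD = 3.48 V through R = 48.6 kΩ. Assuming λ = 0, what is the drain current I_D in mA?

With gate tied to drain, V_GS = V_DS ≥ V_GS − V_th, so the device is in saturation.
KCL at the drain: ½ k_n (V_GS − V_th)² = (V_DD − V_GS)/R.
Let x = V_GS − 0.409. Then 190 x² + x − 3.071 = 0, giving x = 0.125 V (positive root), so V_GS = 0.534 V.
I_D = (V_DD − V_GS)/R = (3.48 − 0.534) / 48.6 = 0.0606 mA.

I_D = 0.0606 mA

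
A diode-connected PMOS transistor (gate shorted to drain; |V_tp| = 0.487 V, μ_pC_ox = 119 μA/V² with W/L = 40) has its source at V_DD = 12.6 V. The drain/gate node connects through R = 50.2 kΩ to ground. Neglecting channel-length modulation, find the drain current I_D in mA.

With gate tied to drain, V_SG = V_SD ≥ V_SG − |V_tp|, so the device is in saturation.
k_p = μ_pC_ox · (W/L) = 4.76 mA/V².
KCL at the drain: ½ k_p (V_SG − |V_tp|)² = (V_DD − V_SG)/R.
Let x = V_SG − 0.487. Then 119 x² + x − 12.11 = 0, giving x = 0.314 V (positive root), so V_SG = 0.801 V.
I_D = (V_DD − V_SG)/R = (12.6 − 0.801) / 50.2 = 0.235 mA.

I_D = 0.235 mA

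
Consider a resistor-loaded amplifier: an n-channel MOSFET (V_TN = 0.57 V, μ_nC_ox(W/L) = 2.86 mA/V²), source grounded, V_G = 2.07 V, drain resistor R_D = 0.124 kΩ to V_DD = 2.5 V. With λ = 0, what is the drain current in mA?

I_D = 3.22 mA

V_GS = V_G = 2.07 V, so V_ov = 2.07 − 0.57 = 1.5 V.
Assume saturation: I_D = ½ k_n V_ov² = 0.5 × 2.86 × 1.5² = 3.22 mA, giving V_DS = V_DD − I_D R_D = 2.5 − 3.22 × 0.124 = 2.1 V.
V_DS = 2.1 V ≥ V_ov = 1.5 V, confirming saturation.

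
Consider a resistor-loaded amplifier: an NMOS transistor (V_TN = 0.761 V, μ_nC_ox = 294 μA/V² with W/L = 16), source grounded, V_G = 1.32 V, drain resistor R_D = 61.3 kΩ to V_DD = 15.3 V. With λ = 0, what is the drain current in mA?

V_GS = V_G = 1.32 V, so V_ov = 1.32 − 0.761 = 0.559 V.
k_n = μ_nC_ox · (W/L) = 4.704 mA/V².
Assume saturation: I_D = ½ k_n V_ov² = 0.5 × 4.704 × 0.559² = 0.735 mA, giving V_DS = V_DD − I_D R_D = 15.3 − 0.735 × 61.3 = -29.8 V.
But -29.8 V < V_ov = 0.559 V, so the device is actually in triode.
In triode I_D = k_n[V_ov V_DS − ½ V_DS²] and I_D = (V_DD − V_DS)/R_D. Equating: 144 V_DS² − 162.2 V_DS + 15.3 = 0, giving V_DS = 0.104 V (the root below V_ov).
I_D = (15.3 − 0.104) / 61.3 = 0.248 mA.

I_D = 0.248 mA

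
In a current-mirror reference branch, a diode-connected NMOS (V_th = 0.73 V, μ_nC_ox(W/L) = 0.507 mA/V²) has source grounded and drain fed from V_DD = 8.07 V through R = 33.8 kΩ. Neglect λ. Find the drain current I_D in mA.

With gate tied to drain, V_GS = V_DS ≥ V_GS − V_th, so the device is in saturation.
KCL at the drain: ½ k_n (V_GS − V_th)² = (V_DD − V_GS)/R.
Let x = V_GS − 0.73. Then 8.57 x² + x − 7.34 = 0, giving x = 0.869 V (positive root), so V_GS = 1.6 V.
I_D = (V_DD − V_GS)/R = (8.07 − 1.6) / 33.8 = 0.191 mA.

I_D = 0.191 mA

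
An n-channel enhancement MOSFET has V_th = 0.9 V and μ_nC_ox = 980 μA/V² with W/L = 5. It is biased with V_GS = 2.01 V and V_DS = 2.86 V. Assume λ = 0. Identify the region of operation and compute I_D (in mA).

Saturation; I_D = 3.02 mA

k_n = μ_nC_ox · (W/L) = 4.9 mA/V².
V_ov = V_GS − V_th = 2.01 − 0.9 = 1.11 V.
Since V_DS = 2.86 V ≥ V_ov = 1.11 V, the device is in saturation.
I_D = ½ k_n V_ov² = 0.5 × 4.9 × 1.11² = 3.02 mA.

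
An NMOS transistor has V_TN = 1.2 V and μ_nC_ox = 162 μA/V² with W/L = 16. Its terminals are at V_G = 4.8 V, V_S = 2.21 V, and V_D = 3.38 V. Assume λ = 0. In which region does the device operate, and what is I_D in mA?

Triode; I_D = 2.44 mA

V_GS = V_G − V_S = 4.8 − 2.21 = 2.59 V; V_DS = V_D − V_S = 3.38 − 2.21 = 1.17 V.
k_n = μ_nC_ox · (W/L) = 2.592 mA/V².
V_ov = V_GS − V_TN = 2.59 − 1.2 = 1.39 V.
Since V_DS = 1.17 V < V_ov = 1.39 V, the device is in the triode region.
I_D = k_n [V_ov · V_DS − ½ V_DS²] = 2.592 × [1.39 × 1.17 − 0.5 × 1.17²] = 2.44 mA.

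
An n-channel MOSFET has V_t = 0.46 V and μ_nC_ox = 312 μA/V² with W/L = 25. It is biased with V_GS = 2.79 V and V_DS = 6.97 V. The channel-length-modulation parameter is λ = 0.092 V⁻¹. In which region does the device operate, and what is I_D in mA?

k_n = μ_nC_ox · (W/L) = 7.8 mA/V².
V_ov = V_GS − V_t = 2.79 − 0.46 = 2.33 V.
Since V_DS = 6.97 V ≥ V_ov = 2.33 V, the device is in saturation.
I_D = ½ k_n V_ov² (1 + λ V_DS) = 0.5 × 7.8 × 2.33² × (1 + 0.092 × 6.97) = 34.7 mA.

Saturation; I_D = 34.7 mA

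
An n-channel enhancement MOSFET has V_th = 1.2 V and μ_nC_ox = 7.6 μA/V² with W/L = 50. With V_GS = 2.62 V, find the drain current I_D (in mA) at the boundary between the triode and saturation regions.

I_D = 0.383 mA

At the boundary V_DS = V_ov = V_GS − V_th = 2.62 − 1.2 = 1.42 V.
k_n = μ_nC_ox · (W/L) = 0.38 mA/V².
I_D = ½ k_n V_ov² = 0.5 × 0.38 × 1.42² = 0.383 mA.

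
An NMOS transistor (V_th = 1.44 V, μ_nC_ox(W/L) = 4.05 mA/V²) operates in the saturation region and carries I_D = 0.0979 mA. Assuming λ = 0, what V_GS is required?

V_GS = 1.66 V

In saturation I_D = ½ k_n (V_GS − V_th)², so V_GS − V_th = √(2 I_D / k_n) = √(2 × 0.0979 / 4.05) = 0.22 V.
V_GS = 1.44 + 0.22 = 1.66 V.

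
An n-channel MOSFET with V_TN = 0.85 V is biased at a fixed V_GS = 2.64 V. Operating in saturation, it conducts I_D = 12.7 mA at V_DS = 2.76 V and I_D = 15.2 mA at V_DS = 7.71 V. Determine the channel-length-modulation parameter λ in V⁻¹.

With V_GS fixed, I_D ∝ (1 + λ V_DS) in saturation, so I_D2/I_D1 = (1 + λ V_DS2)/(1 + λ V_DS1).
15.2/12.7 = 1.197 = (1 + 7.71 λ)/(1 + 2.76 λ).
Solving: λ (I_D1 V_DS2 − I_D2 V_DS1) = I_D2 − I_D1, so λ = (15.2 − 12.7) / (12.7 × 7.71 − 15.2 × 2.76) = 2.5 / 56 = 0.0447 V⁻¹.

λ = 0.0447 V⁻¹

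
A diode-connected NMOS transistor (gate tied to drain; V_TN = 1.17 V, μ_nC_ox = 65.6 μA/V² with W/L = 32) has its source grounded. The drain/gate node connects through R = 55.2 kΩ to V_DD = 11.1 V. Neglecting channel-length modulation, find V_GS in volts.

With gate tied to drain, V_GS = V_DS ≥ V_GS − V_TN, so the device is in saturation.
k_n = μ_nC_ox · (W/L) = 2.099 mA/V².
KCL at the drain: ½ k_n (V_GS − V_TN)² = (V_DD − V_GS)/R.
Let x = V_GS − 1.17. Then 57.9 x² + x − 9.93 = 0, giving x = 0.405 V (positive root), so V_GS = 1.58 V.
I_D = (V_DD − V_GS)/R = (11.1 − 1.58) / 55.2 = 0.173 mA.

V_GS = 1.58 V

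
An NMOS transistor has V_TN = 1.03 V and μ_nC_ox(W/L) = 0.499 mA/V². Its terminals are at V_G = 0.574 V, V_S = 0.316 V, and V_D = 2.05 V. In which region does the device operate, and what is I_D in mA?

V_GS = V_G − V_S = 0.574 − 0.316 = 0.258 V; V_DS = V_D − V_S = 2.05 − 0.316 = 1.73 V.
V_GS = 0.258 V < V_TN = 1.03 V, so the transistor is in cutoff.

Cutoff; I_D = 0 mA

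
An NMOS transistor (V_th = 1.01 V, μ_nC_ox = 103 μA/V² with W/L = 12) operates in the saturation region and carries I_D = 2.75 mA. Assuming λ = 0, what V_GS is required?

k_n = μ_nC_ox · (W/L) = 1.236 mA/V².
In saturation I_D = ½ k_n (V_GS − V_th)², so V_GS − V_th = √(2 I_D / k_n) = √(2 × 2.75 / 1.236) = 2.11 V.
V_GS = 1.01 + 2.11 = 3.12 V.

V_GS = 3.12 V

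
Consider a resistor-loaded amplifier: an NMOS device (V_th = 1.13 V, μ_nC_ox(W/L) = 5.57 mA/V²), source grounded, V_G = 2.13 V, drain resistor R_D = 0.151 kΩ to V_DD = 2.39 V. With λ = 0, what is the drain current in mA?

V_GS = V_G = 2.13 V, so V_ov = 2.13 − 1.13 = 1 V.
Assume saturation: I_D = ½ k_n V_ov² = 0.5 × 5.57 × 1² = 2.79 mA, giving V_DS = V_DD − I_D R_D = 2.39 − 2.79 × 0.151 = 1.97 V.
V_DS = 1.97 V ≥ V_ov = 1 V, confirming saturation.

I_D = 2.79 mA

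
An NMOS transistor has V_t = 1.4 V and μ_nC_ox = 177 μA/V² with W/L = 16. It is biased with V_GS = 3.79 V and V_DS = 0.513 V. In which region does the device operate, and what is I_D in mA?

k_n = μ_nC_ox · (W/L) = 2.832 mA/V².
V_ov = V_GS − V_t = 3.79 − 1.4 = 2.39 V.
Since V_DS = 0.513 V < V_ov = 2.39 V, the device is in the triode region.
I_D = k_n [V_ov · V_DS − ½ V_DS²] = 2.832 × [2.39 × 0.513 − 0.5 × 0.513²] = 3.1 mA.

Triode; I_D = 3.10 mA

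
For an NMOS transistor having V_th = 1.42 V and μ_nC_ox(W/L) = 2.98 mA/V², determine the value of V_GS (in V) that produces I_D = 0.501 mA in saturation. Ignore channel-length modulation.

In saturation I_D = ½ k_n (V_GS − V_th)², so V_GS − V_th = √(2 I_D / k_n) = √(2 × 0.501 / 2.98) = 0.58 V.
V_GS = 1.42 + 0.58 = 2 V.

V_GS = 2.00 V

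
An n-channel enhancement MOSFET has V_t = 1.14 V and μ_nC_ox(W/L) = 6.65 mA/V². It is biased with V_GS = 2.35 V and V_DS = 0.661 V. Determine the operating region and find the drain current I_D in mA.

Triode; I_D = 3.87 mA

V_ov = V_GS − V_t = 2.35 − 1.14 = 1.21 V.
Since V_DS = 0.661 V < V_ov = 1.21 V, the device is in the triode region.
I_D = k_n [V_ov · V_DS − ½ V_DS²] = 6.65 × [1.21 × 0.661 − 0.5 × 0.661²] = 3.87 mA.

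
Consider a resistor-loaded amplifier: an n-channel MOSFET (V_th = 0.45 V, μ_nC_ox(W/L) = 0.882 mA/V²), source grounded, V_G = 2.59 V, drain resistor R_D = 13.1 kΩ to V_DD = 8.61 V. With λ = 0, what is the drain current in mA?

V_GS = V_G = 2.59 V, so V_ov = 2.59 − 0.45 = 2.14 V.
Assume saturation: I_D = ½ k_n V_ov² = 0.5 × 0.882 × 2.14² = 2.02 mA, giving V_DS = V_DD − I_D R_D = 8.61 − 2.02 × 13.1 = -17.8 V.
But -17.8 V < V_ov = 2.14 V, so the device is actually in triode.
In triode I_D = k_n[V_ov V_DS − ½ V_DS²] and I_D = (V_DD − V_DS)/R_D. Equating: 5.78 V_DS² − 25.73 V_DS + 8.61 = 0, giving V_DS = 0.365 V (the root below V_ov).
I_D = (8.61 − 0.365) / 13.1 = 0.629 mA.

I_D = 0.629 mA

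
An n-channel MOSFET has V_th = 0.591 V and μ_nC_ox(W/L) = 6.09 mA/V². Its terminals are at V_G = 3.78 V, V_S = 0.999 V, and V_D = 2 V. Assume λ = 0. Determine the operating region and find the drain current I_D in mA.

V_GS = V_G − V_S = 3.78 − 0.999 = 2.78 V; V_DS = V_D − V_S = 2 − 0.999 = 1 V.
V_ov = V_GS − V_th = 2.78 − 0.591 = 2.19 V.
Since V_DS = 1 V < V_ov = 2.19 V, the device is in the triode region.
I_D = k_n [V_ov · V_DS − ½ V_DS²] = 6.09 × [2.19 × 1 − 0.5 × 1²] = 10.3 mA.

Triode; I_D = 10.3 mA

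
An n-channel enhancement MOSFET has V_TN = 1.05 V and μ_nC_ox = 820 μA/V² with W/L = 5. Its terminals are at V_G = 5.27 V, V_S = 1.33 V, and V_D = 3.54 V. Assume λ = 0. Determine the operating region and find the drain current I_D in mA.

V_GS = V_G − V_S = 5.27 − 1.33 = 3.94 V; V_DS = V_D − V_S = 3.54 − 1.33 = 2.21 V.
k_n = μ_nC_ox · (W/L) = 4.1 mA/V².
V_ov = V_GS − V_TN = 3.94 − 1.05 = 2.89 V.
Since V_DS = 2.21 V < V_ov = 2.89 V, the device is in the triode region.
I_D = k_n [V_ov · V_DS − ½ V_DS²] = 4.1 × [2.89 × 2.21 − 0.5 × 2.21²] = 16.2 mA.

Triode; I_D = 16.2 mA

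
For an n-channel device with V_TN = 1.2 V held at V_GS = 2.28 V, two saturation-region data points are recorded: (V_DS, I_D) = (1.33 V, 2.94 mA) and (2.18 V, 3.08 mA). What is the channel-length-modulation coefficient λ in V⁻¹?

λ = 0.0605 V⁻¹

With V_GS fixed, I_D ∝ (1 + λ V_DS) in saturation, so I_D2/I_D1 = (1 + λ V_DS2)/(1 + λ V_DS1).
3.08/2.94 = 1.048 = (1 + 2.18 λ)/(1 + 1.33 λ).
Solving: λ (I_D1 V_DS2 − I_D2 V_DS1) = I_D2 − I_D1, so λ = (3.08 − 2.94) / (2.94 × 2.18 − 3.08 × 1.33) = 0.14 / 2.31 = 0.0605 V⁻¹.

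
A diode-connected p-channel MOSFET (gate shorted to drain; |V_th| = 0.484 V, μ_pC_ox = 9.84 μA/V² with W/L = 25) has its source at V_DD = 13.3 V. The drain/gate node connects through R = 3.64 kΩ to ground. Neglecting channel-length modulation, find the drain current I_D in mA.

With gate tied to drain, V_SG = V_SD ≥ V_SG − |V_th|, so the device is in saturation.
k_p = μ_pC_ox · (W/L) = 0.246 mA/V².
KCL at the drain: ½ k_p (V_SG − |V_th|)² = (V_DD − V_SG)/R.
Let x = V_SG − 0.484. Then 0.448 x² + x − 12.82 = 0, giving x = 4.35 V (positive root), so V_SG = 4.83 V.
I_D = (V_DD − V_SG)/R = (13.3 − 4.83) / 3.64 = 2.33 mA.

I_D = 2.33 mA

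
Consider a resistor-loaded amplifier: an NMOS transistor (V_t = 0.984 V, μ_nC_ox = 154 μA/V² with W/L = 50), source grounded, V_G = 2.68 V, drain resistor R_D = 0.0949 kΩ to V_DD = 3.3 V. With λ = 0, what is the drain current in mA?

I_D = 11.1 mA

V_GS = V_G = 2.68 V, so V_ov = 2.68 − 0.984 = 1.7 V.
k_n = μ_nC_ox · (W/L) = 7.7 mA/V².
Assume saturation: I_D = ½ k_n V_ov² = 0.5 × 7.7 × 1.7² = 11.1 mA, giving V_DS = V_DD − I_D R_D = 3.3 − 11.1 × 0.0949 = 2.25 V.
V_DS = 2.25 V ≥ V_ov = 1.7 V, confirming saturation.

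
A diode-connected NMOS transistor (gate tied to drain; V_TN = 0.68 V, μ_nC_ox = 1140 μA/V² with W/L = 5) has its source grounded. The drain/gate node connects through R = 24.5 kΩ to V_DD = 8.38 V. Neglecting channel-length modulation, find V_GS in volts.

V_GS = 1.00 V

With gate tied to drain, V_GS = V_DS ≥ V_GS − V_TN, so the device is in saturation.
k_n = μ_nC_ox · (W/L) = 5.7 mA/V².
KCL at the drain: ½ k_n (V_GS − V_TN)² = (V_DD − V_GS)/R.
Let x = V_GS − 0.68. Then 69.8 x² + x − 7.7 = 0, giving x = 0.325 V (positive root), so V_GS = 1 V.
I_D = (V_DD − V_GS)/R = (8.38 − 1) / 24.5 = 0.301 mA.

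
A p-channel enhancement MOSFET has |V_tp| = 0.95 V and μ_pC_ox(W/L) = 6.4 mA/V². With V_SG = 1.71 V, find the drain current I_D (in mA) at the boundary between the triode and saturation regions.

I_D = 1.85 mA

At the boundary V_SD = V_ov = V_SG − |V_tp| = 1.71 − 0.95 = 0.76 V.
I_D = ½ k_p V_ov² = 0.5 × 6.4 × 0.76² = 1.85 mA.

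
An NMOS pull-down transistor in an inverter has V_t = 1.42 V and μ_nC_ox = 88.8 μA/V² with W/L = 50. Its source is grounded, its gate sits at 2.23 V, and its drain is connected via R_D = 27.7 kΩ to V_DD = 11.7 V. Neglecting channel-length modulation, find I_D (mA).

V_GS = V_G = 2.23 V, so V_ov = 2.23 − 1.42 = 0.81 V.
k_n = μ_nC_ox · (W/L) = 4.44 mA/V².
Assume saturation: I_D = ½ k_n V_ov² = 0.5 × 4.44 × 0.81² = 1.46 mA, giving V_DS = V_DD − I_D R_D = 11.7 − 1.46 × 27.7 = -28.6 V.
But -28.6 V < V_ov = 0.81 V, so the device is actually in triode.
In triode I_D = k_n[V_ov V_DS − ½ V_DS²] and I_D = (V_DD − V_DS)/R_D. Equating: 61.5 V_DS² − 100.6 V_DS + 11.7 = 0, giving V_DS = 0.126 V (the root below V_ov).
I_D = (11.7 − 0.126) / 27.7 = 0.418 mA.

I_D = 0.418 mA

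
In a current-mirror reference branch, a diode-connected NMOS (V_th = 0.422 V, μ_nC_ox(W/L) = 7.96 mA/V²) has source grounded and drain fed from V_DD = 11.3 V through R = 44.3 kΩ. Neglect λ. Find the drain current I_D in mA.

I_D = 0.240 mA

With gate tied to drain, V_GS = V_DS ≥ V_GS − V_th, so the device is in saturation.
KCL at the drain: ½ k_n (V_GS − V_th)² = (V_DD − V_GS)/R.
Let x = V_GS − 0.422. Then 176 x² + x − 10.88 = 0, giving x = 0.246 V (positive root), so V_GS = 0.668 V.
I_D = (V_DD − V_GS)/R = (11.3 − 0.668) / 44.3 = 0.24 mA.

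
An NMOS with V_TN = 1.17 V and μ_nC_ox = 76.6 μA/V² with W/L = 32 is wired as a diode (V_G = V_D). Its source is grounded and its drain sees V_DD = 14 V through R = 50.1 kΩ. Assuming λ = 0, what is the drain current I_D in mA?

I_D = 0.247 mA

With gate tied to drain, V_GS = V_DS ≥ V_GS − V_TN, so the device is in saturation.
k_n = μ_nC_ox · (W/L) = 2.451 mA/V².
KCL at the drain: ½ k_n (V_GS − V_TN)² = (V_DD − V_GS)/R.
Let x = V_GS − 1.17. Then 61.4 x² + x − 12.83 = 0, giving x = 0.449 V (positive root), so V_GS = 1.62 V.
I_D = (V_DD − V_GS)/R = (14 − 1.62) / 50.1 = 0.247 mA.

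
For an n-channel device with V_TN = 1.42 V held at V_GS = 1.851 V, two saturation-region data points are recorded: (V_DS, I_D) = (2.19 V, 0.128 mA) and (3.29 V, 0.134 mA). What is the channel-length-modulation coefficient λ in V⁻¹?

With V_GS fixed, I_D ∝ (1 + λ V_DS) in saturation, so I_D2/I_D1 = (1 + λ V_DS2)/(1 + λ V_DS1).
0.134/0.128 = 1.047 = (1 + 3.29 λ)/(1 + 2.19 λ).
Solving: λ (I_D1 V_DS2 − I_D2 V_DS1) = I_D2 − I_D1, so λ = (0.134 − 0.128) / (0.128 × 3.29 − 0.134 × 2.19) = 0.006 / 0.128 = 0.047 V⁻¹.

λ = 0.0470 V⁻¹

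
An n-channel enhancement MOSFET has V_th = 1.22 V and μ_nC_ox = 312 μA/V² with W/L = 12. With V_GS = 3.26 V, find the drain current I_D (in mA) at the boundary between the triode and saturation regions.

I_D = 7.79 mA

At the boundary V_DS = V_ov = V_GS − V_th = 3.26 − 1.22 = 2.04 V.
k_n = μ_nC_ox · (W/L) = 3.744 mA/V².
I_D = ½ k_n V_ov² = 0.5 × 3.744 × 2.04² = 7.79 mA.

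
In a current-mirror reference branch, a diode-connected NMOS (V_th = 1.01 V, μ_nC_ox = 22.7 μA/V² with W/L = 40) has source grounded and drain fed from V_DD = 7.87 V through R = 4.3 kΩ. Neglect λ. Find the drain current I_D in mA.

I_D = 1.21 mA

With gate tied to drain, V_GS = V_DS ≥ V_GS − V_th, so the device is in saturation.
k_n = μ_nC_ox · (W/L) = 0.908 mA/V².
KCL at the drain: ½ k_n (V_GS − V_th)² = (V_DD − V_GS)/R.
Let x = V_GS − 1.01. Then 1.95 x² + x − 6.86 = 0, giving x = 1.64 V (positive root), so V_GS = 2.65 V.
I_D = (V_DD − V_GS)/R = (7.87 − 2.65) / 4.3 = 1.21 mA.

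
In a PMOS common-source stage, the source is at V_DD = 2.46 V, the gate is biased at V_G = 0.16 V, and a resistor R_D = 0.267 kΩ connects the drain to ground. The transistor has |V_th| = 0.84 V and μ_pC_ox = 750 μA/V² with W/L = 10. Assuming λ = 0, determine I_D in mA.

V_SG = V_DD − V_G = 2.46 − 0.16 = 2.3 V, so V_ov = 2.3 − 0.84 = 1.46 V.
k_p = μ_pC_ox · (W/L) = 7.5 mA/V².
Assume saturation: I_D = ½ k_p V_ov² = 0.5 × 7.5 × 1.46² = 7.99 mA, giving V_SD = V_DD − I_D R_D = 2.46 − 7.99 × 0.267 = 0.326 V.
But 0.326 V < V_ov = 1.46 V, so the device is actually in triode.
In triode I_D = k_p[V_ov V_SD − ½ V_SD²] and I_D = (V_DD − V_SD)/R_D. Equating: 1 V_SD² − 3.924 V_SD + 2.46 = 0, giving V_SD = 0.784 V (the root below V_ov).
I_D = (2.46 − 0.784) / 0.267 = 6.28 mA.

I_D = 6.28 mA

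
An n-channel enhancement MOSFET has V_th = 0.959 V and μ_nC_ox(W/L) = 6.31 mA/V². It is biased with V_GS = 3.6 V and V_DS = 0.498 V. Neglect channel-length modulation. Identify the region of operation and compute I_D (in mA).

Triode; I_D = 7.52 mA

V_ov = V_GS − V_th = 3.6 − 0.959 = 2.64 V.
Since V_DS = 0.498 V < V_ov = 2.64 V, the device is in the triode region.
I_D = k_n [V_ov · V_DS − ½ V_DS²] = 6.31 × [2.64 × 0.498 − 0.5 × 0.498²] = 7.52 mA.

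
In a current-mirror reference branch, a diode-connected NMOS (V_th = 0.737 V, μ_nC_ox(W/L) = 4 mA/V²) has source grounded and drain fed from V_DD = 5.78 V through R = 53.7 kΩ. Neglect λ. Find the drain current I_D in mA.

I_D = 0.0900 mA

With gate tied to drain, V_GS = V_DS ≥ V_GS − V_th, so the device is in saturation.
KCL at the drain: ½ k_n (V_GS − V_th)² = (V_DD − V_GS)/R.
Let x = V_GS − 0.737. Then 107 x² + x − 5.043 = 0, giving x = 0.212 V (positive root), so V_GS = 0.949 V.
I_D = (V_DD − V_GS)/R = (5.78 − 0.949) / 53.7 = 0.09 mA.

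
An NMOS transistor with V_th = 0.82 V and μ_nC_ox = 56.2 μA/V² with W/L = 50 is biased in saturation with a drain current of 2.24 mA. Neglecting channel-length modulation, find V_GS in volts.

V_GS = 2.08 V

k_n = μ_nC_ox · (W/L) = 2.81 mA/V².
In saturation I_D = ½ k_n (V_GS − V_th)², so V_GS − V_th = √(2 I_D / k_n) = √(2 × 2.24 / 2.81) = 1.26 V.
V_GS = 0.82 + 1.26 = 2.08 V.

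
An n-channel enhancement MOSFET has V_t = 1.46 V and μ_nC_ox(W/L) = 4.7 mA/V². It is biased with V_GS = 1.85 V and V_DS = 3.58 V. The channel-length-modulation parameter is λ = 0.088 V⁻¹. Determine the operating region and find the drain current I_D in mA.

V_ov = V_GS − V_t = 1.85 − 1.46 = 0.39 V.
Since V_DS = 3.58 V ≥ V_ov = 0.39 V, the device is in saturation.
I_D = ½ k_n V_ov² (1 + λ V_DS) = 0.5 × 4.7 × 0.39² × (1 + 0.088 × 3.58) = 0.47 mA.

Saturation; I_D = 0.470 mA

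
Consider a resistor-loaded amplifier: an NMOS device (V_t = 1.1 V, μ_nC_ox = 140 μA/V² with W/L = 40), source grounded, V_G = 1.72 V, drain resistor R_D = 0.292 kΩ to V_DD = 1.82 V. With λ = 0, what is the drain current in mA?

I_D = 1.08 mA

V_GS = V_G = 1.72 V, so V_ov = 1.72 − 1.1 = 0.62 V.
k_n = μ_nC_ox · (W/L) = 5.6 mA/V².
Assume saturation: I_D = ½ k_n V_ov² = 0.5 × 5.6 × 0.62² = 1.08 mA, giving V_DS = V_DD − I_D R_D = 1.82 − 1.08 × 0.292 = 1.51 V.
V_DS = 1.51 V ≥ V_ov = 0.62 V, confirming saturation.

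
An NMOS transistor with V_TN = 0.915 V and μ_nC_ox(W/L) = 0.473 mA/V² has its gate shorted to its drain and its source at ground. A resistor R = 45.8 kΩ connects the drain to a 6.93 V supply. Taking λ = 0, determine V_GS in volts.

With gate tied to drain, V_GS = V_DS ≥ V_GS − V_TN, so the device is in saturation.
KCL at the drain: ½ k_n (V_GS − V_TN)² = (V_DD − V_GS)/R.
Let x = V_GS − 0.915. Then 10.8 x² + x − 6.015 = 0, giving x = 0.7 V (positive root), so V_GS = 1.62 V.
I_D = (V_DD − V_GS)/R = (6.93 − 1.62) / 45.8 = 0.116 mA.

V_GS = 1.62 V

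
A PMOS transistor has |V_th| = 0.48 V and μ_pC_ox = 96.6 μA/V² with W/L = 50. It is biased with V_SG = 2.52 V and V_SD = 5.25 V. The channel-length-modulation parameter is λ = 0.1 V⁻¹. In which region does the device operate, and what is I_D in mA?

Saturation; I_D = 15.3 mA

k_p = μ_pC_ox · (W/L) = 4.83 mA/V².
V_ov = V_SG − |V_th| = 2.52 − 0.48 = 2.04 V.
Since V_SD = 5.25 V ≥ V_ov = 2.04 V, the device is in saturation.
I_D = ½ k_p V_ov² (1 + λ V_SD) = 0.5 × 4.83 × 2.04² × (1 + 0.1 × 5.25) = 15.3 mA.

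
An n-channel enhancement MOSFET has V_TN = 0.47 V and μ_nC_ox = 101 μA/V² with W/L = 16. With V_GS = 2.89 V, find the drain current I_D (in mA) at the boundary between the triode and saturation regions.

At the boundary V_DS = V_ov = V_GS − V_TN = 2.89 − 0.47 = 2.42 V.
k_n = μ_nC_ox · (W/L) = 1.616 mA/V².
I_D = ½ k_n V_ov² = 0.5 × 1.616 × 2.42² = 4.73 mA.

I_D = 4.73 mA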